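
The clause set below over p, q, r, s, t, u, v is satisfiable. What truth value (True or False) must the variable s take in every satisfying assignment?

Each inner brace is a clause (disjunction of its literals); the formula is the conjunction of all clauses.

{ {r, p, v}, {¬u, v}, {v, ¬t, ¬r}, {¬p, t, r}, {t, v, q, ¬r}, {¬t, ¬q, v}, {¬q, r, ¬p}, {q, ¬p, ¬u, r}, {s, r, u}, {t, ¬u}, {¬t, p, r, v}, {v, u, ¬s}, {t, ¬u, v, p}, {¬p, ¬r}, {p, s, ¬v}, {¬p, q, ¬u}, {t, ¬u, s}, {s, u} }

Suppose s = False.
Unit clause (u) forces u = True.
Unit clause (v) forces v = True.
Unit clause (t) forces t = True.
Unit clause (p) forces p = True.
Unit clause (¬r) forces r = False.
Unit clause (¬q) forces q = False.
That conflicts with the unit clause (q).
So every satisfying assignment has s = True.

True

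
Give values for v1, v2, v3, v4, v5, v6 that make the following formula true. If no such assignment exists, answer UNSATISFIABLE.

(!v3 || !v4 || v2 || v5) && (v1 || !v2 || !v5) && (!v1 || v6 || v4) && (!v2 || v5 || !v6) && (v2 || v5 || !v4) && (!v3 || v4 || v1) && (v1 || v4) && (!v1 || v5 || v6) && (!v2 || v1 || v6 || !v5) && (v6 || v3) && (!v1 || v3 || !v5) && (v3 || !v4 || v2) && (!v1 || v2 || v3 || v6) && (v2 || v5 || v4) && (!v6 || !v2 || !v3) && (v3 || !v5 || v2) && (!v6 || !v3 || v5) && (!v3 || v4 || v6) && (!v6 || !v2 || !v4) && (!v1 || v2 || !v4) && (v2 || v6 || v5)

v1: false; v2: false; v3: true; v4: true; v5: true; v6: false

Case v1 = false:
Unit clause (v4) forces v4 = true.
Case v2 = false:
Unit clause (v5) forces v5 = true.
Unit clause (v3) forces v3 = true.
No clause remains; v6 is free.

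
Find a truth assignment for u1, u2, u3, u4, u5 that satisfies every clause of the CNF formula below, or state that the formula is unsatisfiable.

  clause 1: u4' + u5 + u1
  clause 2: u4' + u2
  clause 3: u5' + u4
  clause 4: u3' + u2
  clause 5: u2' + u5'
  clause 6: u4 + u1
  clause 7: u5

UNSATISFIABLE

(u5) alone gives u5 = 1.
(u4) alone gives u4 = 1.
(u2) alone gives u2 = 1.
Now (u2') is unsatisfied and unit — conflict.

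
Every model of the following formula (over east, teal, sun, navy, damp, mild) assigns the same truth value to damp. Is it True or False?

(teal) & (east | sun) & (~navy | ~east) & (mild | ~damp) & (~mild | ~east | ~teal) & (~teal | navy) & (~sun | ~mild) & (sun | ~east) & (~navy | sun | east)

Suppose damp = 1.
From the singleton clause (teal), teal = 1.
From the singleton clause (mild), mild = 1.
From the singleton clause (~east), east = 0.
From the singleton clause (sun), sun = 1.
But (~sun) is also a unit clause — contradiction.
So every satisfying assignment has damp = False.

False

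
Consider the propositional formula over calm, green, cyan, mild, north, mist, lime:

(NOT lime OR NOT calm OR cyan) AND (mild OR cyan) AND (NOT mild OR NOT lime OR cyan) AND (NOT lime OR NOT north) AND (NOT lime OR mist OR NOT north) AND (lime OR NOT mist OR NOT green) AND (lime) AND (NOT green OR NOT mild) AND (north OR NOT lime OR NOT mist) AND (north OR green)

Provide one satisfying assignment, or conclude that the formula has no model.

calm: false, green: true, cyan: true, mild: false, north: false, mist: false, lime: true

The clause (lime) is unit, so lime = true.
The clause (NOT north) is unit, so north = false.
The clause (NOT mist) is unit, so mist = false.
The clause (green) is unit, so green = true.
The clause (NOT mild) is unit, so mild = false.
The clause (cyan) is unit, so cyan = true.
Every clause is now satisfied; calm is unconstrained.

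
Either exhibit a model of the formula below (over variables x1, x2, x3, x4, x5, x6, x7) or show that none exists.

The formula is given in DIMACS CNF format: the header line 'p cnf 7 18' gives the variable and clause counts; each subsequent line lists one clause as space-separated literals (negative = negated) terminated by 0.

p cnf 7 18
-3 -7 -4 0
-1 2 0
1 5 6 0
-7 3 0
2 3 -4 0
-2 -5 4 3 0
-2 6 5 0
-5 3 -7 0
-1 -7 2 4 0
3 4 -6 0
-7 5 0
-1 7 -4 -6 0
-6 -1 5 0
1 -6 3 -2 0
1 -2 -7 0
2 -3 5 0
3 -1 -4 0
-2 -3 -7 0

Case x1 = True:
Unit clause (x2) forces x2 = True.
Case x7 = False:
Case x6 = False:
Unit clause (x5) forces x5 = True.
Case x4 = False:
Unit clause (x3) forces x3 = True.
This assignment satisfies each clause.

x1=True, x2=True, x3=True, x4=False, x5=True, x6=False, x7=False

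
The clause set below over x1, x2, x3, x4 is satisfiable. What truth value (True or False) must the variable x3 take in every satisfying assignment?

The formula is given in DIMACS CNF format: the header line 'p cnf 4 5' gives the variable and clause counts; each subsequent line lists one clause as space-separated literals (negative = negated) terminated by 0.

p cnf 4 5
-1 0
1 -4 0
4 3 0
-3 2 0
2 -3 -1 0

True

Suppose x3 = False.
From the singleton clause (¬x1), x1 = False.
From the singleton clause (¬x4), x4 = False.
But (x4) is also a unit clause — contradiction.
So every satisfying assignment has x3 = True.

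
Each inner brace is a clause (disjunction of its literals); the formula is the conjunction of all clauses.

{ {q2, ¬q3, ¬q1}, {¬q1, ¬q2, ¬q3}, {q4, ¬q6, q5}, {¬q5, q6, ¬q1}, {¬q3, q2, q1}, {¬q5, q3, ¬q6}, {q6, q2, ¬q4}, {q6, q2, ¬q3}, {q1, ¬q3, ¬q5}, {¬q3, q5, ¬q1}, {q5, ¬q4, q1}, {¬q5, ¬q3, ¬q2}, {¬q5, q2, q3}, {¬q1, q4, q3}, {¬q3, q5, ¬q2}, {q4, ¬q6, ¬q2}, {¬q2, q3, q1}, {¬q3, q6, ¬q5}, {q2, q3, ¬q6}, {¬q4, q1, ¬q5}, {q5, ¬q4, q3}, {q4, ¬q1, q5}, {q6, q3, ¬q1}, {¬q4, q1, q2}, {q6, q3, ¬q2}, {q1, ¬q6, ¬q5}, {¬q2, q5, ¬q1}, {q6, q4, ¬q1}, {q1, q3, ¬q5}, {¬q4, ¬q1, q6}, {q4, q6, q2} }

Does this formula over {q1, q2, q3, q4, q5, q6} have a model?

No

Case q2 = True:
Case q1 = False:
Unit clause (q3) forces q3 = True.
Unit clause (¬q5) forces q5 = False.
But (q5) is also a unit clause — contradiction.
So q1 must be the other value — set q1 = True.
Unit clause (¬q3) forces q3 = False.
Unit clause (q4) forces q4 = True.
Unit clause (q5) forces q5 = True.
Unit clause (q6) forces q6 = True.
But (¬q6) is also a unit clause — contradiction.
Neither q1 = True nor q1 = False works.
So q2 must be the other value — set q2 = False.
Case q3 = False:
Unit clause (¬q5) forces q5 = False.
Unit clause (¬q6) forces q6 = False.
Unit clause (¬q4) forces q4 = False.
But (q4) is also a unit clause — contradiction.
So q3 must be the other value — set q3 = True.
Unit clause (¬q1) forces q1 = False.
But (q1) is also a unit clause — contradiction.
Neither q3 = True nor q3 = False works.
Neither q2 = True nor q2 = False works.
No assignment satisfies every clause.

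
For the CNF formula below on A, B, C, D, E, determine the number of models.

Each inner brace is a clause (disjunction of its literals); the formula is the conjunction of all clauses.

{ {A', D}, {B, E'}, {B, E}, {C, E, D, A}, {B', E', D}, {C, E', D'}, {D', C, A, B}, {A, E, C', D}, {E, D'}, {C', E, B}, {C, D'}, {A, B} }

There are 2^5 = 32 truth assignments over (A, B, C, D, E).
Split on D. With D = 1, the clauses containing D are satisfied and D' drops from the rest; 2 of the 2^4 = 16 assignments to the other variables satisfy what remains.
With D = 0, by the same count on the reduced clause set, 0 assignments work.
(One model: A=F, B=T, C=T, D=T, E=T.)
Total: 2 + 0 = 2.

2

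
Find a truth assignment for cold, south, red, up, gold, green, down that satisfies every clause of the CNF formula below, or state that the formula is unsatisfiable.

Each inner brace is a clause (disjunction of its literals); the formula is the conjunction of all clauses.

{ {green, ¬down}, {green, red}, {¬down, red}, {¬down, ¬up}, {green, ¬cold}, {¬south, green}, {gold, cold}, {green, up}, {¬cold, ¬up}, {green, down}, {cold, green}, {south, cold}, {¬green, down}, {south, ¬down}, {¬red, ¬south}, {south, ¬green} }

Case green = True:
(down) alone gives down = True.
(red) alone gives red = True.
(¬up) alone gives up = False.
(south) alone gives south = True.
Now (¬south) is unsatisfied and unit — conflict.
That branch fails; take green = False instead.
(¬down) alone gives down = False.
Now (down) is unsatisfied and unit — conflict.
Either choice for green ends in contradiction.

UNSATISFIABLE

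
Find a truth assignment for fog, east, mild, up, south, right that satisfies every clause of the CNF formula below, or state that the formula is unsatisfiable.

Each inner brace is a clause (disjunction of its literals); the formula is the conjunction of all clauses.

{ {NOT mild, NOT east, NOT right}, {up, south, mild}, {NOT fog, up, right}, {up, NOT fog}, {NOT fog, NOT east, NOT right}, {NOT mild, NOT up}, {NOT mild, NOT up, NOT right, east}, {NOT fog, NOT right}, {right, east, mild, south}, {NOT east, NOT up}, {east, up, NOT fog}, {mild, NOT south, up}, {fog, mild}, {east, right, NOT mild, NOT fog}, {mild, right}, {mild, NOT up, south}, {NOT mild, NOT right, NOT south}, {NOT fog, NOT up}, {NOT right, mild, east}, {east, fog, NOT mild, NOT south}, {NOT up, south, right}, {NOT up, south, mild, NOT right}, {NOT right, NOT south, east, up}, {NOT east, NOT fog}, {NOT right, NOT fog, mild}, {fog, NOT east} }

Branch on up: set up = false.
(NOT fog) alone gives fog = false.
(mild) alone gives mild = true.
(NOT east) alone gives east = false.
(NOT south) alone gives south = false.
Every clause is now satisfied; right is unconstrained.

fog=false, east=false, mild=true, up=false, south=false, right=false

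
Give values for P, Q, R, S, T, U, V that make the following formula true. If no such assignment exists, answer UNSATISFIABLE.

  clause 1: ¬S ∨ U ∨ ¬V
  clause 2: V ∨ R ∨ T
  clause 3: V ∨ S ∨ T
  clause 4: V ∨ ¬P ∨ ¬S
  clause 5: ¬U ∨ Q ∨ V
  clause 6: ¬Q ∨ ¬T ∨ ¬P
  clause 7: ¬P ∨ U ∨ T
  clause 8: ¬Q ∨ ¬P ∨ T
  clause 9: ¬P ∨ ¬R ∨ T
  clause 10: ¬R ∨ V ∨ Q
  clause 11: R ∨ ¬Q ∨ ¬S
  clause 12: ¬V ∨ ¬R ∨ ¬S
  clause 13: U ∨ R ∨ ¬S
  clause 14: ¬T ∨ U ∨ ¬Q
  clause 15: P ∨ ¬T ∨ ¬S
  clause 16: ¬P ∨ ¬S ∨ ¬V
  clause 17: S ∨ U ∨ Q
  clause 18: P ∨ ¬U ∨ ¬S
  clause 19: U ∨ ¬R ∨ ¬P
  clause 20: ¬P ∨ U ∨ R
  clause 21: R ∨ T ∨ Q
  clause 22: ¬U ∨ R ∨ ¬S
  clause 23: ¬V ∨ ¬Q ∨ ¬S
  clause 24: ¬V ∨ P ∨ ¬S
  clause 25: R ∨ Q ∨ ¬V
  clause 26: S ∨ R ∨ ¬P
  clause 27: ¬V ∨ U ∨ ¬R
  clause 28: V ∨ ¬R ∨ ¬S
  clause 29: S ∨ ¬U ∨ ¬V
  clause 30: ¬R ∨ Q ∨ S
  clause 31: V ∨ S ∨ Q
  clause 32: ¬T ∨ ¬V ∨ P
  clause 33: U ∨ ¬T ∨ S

Suppose S = False.
Suppose V = False.
(T) alone gives T = True.
(Q) alone gives Q = True.
(¬P) alone gives P = False.
(U) alone gives U = True.
No clause remains; R is free.

P ↦ False,  Q ↦ True,  R ↦ False,  S ↦ False,  T ↦ True,  U ↦ True,  V ↦ False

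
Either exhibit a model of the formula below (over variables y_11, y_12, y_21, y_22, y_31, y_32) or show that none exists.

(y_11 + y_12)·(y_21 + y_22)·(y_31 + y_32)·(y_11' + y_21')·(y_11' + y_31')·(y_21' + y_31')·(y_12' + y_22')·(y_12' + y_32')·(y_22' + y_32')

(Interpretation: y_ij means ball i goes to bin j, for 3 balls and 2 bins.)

UNSATISFIABLE

Case y_11 = 1:
(y_21') alone gives y_21 = 0.
(y_22) alone gives y_22 = 1.
(y_31') alone gives y_31 = 0.
(y_32) alone gives y_32 = 1.
Now (y_32') is unsatisfied and unit — conflict.
Backtrack on y_11: now try y_11 = 0.
(y_12) alone gives y_12 = 1.
(y_22') alone gives y_22 = 0.
(y_21) alone gives y_21 = 1.
(y_31') alone gives y_31 = 0.
(y_32) alone gives y_32 = 1.
Now (y_32') is unsatisfied and unit — conflict.
Either choice for y_11 ends in contradiction.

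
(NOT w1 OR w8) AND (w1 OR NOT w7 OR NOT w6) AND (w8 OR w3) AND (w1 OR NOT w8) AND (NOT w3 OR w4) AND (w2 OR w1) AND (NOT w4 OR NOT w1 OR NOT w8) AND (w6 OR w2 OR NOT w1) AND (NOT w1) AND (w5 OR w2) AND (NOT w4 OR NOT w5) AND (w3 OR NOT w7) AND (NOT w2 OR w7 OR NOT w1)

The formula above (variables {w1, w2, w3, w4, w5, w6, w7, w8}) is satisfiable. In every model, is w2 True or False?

True

Suppose w2 = false.
The clause (w1) is unit, so w1 = true.
But (NOT w1) is also a unit clause — contradiction.
So every satisfying assignment has w2 = True.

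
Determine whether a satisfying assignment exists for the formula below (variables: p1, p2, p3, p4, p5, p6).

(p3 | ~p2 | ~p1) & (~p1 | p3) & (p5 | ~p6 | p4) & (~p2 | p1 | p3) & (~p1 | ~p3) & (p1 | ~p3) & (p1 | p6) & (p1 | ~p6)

Unsatisfiable

Suppose p1 = 0.
The clause (~p3) is unit, so p3 = 0.
The clause (~p2) is unit, so p2 = 0.
The clause (p6) is unit, so p6 = 1.
Now (~p6) is unsatisfied and unit — conflict.
So p1 must be the other value — set p1 = 1.
The clause (p3) is unit, so p3 = 1.
Now (~p3) is unsatisfied and unit — conflict.
Neither p1 = 1 nor p1 = 0 works.
No assignment satisfies every clause.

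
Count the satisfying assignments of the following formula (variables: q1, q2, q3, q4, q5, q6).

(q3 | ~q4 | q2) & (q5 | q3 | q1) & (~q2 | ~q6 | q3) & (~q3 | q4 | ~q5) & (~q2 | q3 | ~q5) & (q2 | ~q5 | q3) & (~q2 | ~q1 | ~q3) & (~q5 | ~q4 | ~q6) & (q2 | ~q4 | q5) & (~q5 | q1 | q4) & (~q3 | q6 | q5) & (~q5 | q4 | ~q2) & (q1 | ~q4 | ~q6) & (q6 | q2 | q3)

There are 2^6 = 64 truth assignments over (q1, q2, q3, q4, q5, q6).
Split on q3. With q3 = 1, the clauses containing q3 are satisfied and ~q3 drops from the rest; 6 of the 2^5 = 32 assignments to the other variables satisfy what remains.
With q3 = 0, by the same count on the reduced clause set, 3 assignments work.
Total: 6 + 3 = 9.

9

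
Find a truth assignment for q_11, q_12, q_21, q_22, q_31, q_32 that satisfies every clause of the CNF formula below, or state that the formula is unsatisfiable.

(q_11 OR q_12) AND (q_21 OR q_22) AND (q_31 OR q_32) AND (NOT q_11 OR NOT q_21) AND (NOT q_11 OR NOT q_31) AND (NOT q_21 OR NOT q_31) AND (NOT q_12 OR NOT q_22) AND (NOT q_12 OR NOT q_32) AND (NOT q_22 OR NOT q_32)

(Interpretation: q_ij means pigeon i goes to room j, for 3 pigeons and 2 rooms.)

Branch on q_11: set q_11 = true.
From the singleton clause (NOT q_21), q_21 = false.
From the singleton clause (q_22), q_22 = true.
From the singleton clause (NOT q_31), q_31 = false.
From the singleton clause (q_32), q_32 = true.
But (NOT q_32) is also a unit clause — contradiction.
Backtrack on q_11: now try q_11 = false.
From the singleton clause (q_12), q_12 = true.
From the singleton clause (NOT q_22), q_22 = false.
From the singleton clause (q_21), q_21 = true.
From the singleton clause (NOT q_31), q_31 = false.
From the singleton clause (q_32), q_32 = true.
But (NOT q_32) is also a unit clause — contradiction.
Both values of q_11 lead to a conflict.

UNSATISFIABLE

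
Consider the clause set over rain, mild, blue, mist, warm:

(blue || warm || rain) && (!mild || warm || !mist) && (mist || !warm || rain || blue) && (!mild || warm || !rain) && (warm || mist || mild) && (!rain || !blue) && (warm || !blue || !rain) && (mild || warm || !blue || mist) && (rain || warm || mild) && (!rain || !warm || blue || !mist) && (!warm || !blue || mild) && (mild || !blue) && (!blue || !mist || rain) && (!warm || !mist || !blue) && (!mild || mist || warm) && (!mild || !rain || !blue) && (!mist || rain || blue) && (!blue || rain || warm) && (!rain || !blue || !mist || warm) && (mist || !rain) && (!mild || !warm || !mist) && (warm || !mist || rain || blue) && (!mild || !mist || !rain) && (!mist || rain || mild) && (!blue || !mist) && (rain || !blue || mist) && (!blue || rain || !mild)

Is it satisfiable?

Yes

Branch on rain: set rain = true.
Unit clause (!blue) forces blue = false.
Unit clause (mist) forces mist = true.
Unit clause (!warm) forces warm = false.
Unit clause (!mild) forces mild = false.
All clauses are satisfied.
A satisfying assignment: rain: true,  mild: false,  blue: false,  mist: true,  warm: false.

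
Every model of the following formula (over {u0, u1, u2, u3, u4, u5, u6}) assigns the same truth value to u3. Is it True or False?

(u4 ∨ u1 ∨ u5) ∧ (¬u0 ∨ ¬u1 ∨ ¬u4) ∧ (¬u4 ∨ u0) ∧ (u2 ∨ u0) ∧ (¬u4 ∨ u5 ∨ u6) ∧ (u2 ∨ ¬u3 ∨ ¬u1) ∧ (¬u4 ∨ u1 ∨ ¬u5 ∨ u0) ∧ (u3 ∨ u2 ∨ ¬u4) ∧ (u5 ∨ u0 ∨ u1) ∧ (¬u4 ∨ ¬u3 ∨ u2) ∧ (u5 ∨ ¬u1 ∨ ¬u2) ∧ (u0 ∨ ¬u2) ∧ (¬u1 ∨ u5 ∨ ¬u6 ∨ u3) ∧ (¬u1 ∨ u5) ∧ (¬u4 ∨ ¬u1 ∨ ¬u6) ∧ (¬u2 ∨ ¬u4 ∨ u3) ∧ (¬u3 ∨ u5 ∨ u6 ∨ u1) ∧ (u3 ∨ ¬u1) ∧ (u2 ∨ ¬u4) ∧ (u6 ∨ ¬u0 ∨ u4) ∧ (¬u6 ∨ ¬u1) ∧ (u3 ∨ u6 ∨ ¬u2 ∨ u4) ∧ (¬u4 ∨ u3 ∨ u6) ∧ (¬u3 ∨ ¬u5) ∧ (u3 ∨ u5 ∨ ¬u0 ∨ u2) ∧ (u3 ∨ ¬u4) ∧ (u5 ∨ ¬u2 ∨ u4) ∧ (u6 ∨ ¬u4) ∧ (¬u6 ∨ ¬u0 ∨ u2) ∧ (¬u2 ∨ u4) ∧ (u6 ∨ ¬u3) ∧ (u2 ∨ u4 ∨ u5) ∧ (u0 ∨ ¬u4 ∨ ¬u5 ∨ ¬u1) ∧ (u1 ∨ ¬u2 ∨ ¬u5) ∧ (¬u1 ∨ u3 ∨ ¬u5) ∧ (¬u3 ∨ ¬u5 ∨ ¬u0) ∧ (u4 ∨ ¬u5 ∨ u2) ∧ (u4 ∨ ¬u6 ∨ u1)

Suppose u3 = False.
Unit clause (¬u1) forces u1 = False.
Unit clause (¬u4) forces u4 = False.
Unit clause (u5) forces u5 = True.
Unit clause (¬u2) forces u2 = False.
That conflicts with the unit clause (u2).
So every satisfying assignment has u3 = True.

True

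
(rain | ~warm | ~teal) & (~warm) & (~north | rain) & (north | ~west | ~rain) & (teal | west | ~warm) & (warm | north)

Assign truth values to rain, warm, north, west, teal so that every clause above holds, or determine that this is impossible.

(~warm) alone gives warm = 0.
(north) alone gives north = 1.
(rain) alone gives rain = 1.
Every clause is now satisfied; west, teal are unconstrained.

rain: 1, warm: 0, north: 1, west: 0, teal: 1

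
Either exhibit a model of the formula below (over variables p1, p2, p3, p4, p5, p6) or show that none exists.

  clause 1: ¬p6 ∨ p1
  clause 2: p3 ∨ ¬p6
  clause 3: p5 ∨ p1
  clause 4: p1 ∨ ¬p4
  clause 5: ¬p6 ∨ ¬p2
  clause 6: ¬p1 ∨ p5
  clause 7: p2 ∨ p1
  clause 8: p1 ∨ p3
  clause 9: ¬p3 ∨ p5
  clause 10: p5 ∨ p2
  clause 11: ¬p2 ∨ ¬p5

p1 ↦ True,  p2 ↦ False,  p3 ↦ True,  p4 ↦ True,  p5 ↦ True,  p6 ↦ False

Case p6 = False:
Case p5 = True:
(¬p2) alone gives p2 = False.
(p1) alone gives p1 = True.
All clauses hold; p3, p4 can take either value.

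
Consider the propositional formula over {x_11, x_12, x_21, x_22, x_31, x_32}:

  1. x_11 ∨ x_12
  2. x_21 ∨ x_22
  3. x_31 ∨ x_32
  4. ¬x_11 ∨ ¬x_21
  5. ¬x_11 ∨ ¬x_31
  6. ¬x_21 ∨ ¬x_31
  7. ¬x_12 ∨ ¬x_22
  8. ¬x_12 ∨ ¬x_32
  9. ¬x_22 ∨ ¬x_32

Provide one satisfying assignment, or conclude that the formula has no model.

UNSATISFIABLE

Try x_11 = True.
From the singleton clause (¬x_21), x_21 = False.
From the singleton clause (x_22), x_22 = True.
From the singleton clause (¬x_31), x_31 = False.
From the singleton clause (x_32), x_32 = True.
That conflicts with the unit clause (¬x_32).
Backtrack on x_11: now try x_11 = False.
From the singleton clause (x_12), x_12 = True.
From the singleton clause (¬x_22), x_22 = False.
From the singleton clause (x_21), x_21 = True.
From the singleton clause (¬x_31), x_31 = False.
From the singleton clause (x_32), x_32 = True.
That conflicts with the unit clause (¬x_32).
Both values of x_11 lead to a conflict.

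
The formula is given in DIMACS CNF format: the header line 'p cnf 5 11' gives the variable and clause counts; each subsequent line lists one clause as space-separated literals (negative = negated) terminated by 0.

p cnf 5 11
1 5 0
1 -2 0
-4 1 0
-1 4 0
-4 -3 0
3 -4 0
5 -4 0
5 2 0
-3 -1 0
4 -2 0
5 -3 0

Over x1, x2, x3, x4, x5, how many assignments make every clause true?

2

There are 2^5 = 32 truth assignments over (x1, x2, x3, x4, x5).
Split on x1. With x1 = True, the clauses containing x1 are satisfied and ¬x1 drops from the rest; 0 of the 2^4 = 16 assignments to the other variables satisfy what remains.
With x1 = False, by the same count on the reduced clause set, 2 assignments work.
Total: 0 + 2 = 2.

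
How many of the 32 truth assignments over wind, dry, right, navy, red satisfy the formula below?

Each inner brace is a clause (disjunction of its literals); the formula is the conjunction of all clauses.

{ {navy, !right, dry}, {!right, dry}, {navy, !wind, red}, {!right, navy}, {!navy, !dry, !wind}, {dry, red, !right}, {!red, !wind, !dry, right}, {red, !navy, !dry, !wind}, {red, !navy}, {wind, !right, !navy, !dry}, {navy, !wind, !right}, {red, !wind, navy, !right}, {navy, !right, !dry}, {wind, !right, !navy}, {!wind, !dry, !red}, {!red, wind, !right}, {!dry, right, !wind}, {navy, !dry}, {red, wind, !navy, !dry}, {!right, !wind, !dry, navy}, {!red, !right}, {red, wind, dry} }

5

There are 2^5 = 32 truth assignments over (wind, dry, right, navy, red).
Split on navy. With navy = true, the clauses containing navy are satisfied and !navy drops from the rest; 3 of the 2^4 = 16 assignments to the other variables satisfy what remains.
With navy = false, by the same count on the reduced clause set, 2 assignments work.
(One model: wind=F, dry=F, right=F, navy=F, red=T.)
Total: 3 + 2 = 5.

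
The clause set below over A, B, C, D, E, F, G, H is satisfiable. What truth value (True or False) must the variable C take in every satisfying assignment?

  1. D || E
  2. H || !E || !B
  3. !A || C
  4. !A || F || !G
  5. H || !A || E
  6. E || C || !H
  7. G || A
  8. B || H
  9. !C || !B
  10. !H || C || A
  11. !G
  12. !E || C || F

Suppose C = false.
Unit clause (!A) forces A = false.
Unit clause (G) forces G = true.
That conflicts with the unit clause (!G).
So every satisfying assignment has C = True.

True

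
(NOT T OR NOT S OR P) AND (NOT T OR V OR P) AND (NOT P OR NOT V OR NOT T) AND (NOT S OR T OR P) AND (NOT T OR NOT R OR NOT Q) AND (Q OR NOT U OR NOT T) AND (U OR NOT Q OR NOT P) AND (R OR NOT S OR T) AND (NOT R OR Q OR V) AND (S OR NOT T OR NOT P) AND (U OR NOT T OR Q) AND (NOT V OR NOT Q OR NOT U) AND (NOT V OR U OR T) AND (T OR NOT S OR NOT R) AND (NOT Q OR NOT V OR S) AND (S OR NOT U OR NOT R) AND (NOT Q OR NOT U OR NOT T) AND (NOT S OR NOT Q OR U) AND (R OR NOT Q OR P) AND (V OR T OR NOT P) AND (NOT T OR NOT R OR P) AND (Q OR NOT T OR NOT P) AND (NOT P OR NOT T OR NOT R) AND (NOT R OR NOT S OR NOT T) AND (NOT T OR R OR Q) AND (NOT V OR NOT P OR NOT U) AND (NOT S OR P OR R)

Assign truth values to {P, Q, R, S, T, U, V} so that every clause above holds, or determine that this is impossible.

P=false,  Q=true,  R=true,  S=false,  T=false,  U=false,  V=false

Try T = false.
Try S = false.
Try V = false.
From the singleton clause (NOT P), P = false.
Try R = true.
From the singleton clause (Q), Q = true.
From the singleton clause (NOT U), U = false.
Every clause now holds.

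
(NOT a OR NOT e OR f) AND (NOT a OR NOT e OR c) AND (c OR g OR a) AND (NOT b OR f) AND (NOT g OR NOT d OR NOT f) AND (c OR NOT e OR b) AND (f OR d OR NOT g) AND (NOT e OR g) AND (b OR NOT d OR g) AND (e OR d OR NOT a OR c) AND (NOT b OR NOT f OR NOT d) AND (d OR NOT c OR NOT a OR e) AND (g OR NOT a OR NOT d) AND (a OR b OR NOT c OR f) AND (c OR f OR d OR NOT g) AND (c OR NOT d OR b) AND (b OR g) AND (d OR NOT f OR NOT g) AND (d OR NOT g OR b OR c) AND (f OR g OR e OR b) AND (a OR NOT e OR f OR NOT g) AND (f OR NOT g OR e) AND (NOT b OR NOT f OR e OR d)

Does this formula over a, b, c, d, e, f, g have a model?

Suppose b = false.
Unit clause (g) forces g = true.
Suppose d = false.
Unit clause (f) forces f = true.
That conflicts with the unit clause (NOT f).
So d must be the other value — set d = true.
Unit clause (NOT f) forces f = false.
Unit clause (c) forces c = true.
Unit clause (a) forces a = true.
Unit clause (NOT e) forces e = false.
That conflicts with the unit clause (e).
Both values of d lead to a conflict.
So b must be the other value — set b = true.
Unit clause (f) forces f = true.
Unit clause (NOT d) forces d = false.
Unit clause (NOT g) forces g = false.
Unit clause (NOT e) forces e = false.
That conflicts with the unit clause (e).
Both values of b lead to a conflict.
No assignment satisfies every clause.

No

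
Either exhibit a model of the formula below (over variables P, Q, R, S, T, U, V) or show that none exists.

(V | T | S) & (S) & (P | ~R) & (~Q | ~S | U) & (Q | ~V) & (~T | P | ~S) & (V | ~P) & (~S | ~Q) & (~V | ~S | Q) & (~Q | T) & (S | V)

P: 0, Q: 0, R: 0, S: 1, T: 0, U: 1, V: 0

(S) alone gives S = 1.
(~Q) alone gives Q = 0.
(~V) alone gives V = 0.
(~P) alone gives P = 0.
(~R) alone gives R = 0.
(~T) alone gives T = 0.
All clauses hold; U can take either value.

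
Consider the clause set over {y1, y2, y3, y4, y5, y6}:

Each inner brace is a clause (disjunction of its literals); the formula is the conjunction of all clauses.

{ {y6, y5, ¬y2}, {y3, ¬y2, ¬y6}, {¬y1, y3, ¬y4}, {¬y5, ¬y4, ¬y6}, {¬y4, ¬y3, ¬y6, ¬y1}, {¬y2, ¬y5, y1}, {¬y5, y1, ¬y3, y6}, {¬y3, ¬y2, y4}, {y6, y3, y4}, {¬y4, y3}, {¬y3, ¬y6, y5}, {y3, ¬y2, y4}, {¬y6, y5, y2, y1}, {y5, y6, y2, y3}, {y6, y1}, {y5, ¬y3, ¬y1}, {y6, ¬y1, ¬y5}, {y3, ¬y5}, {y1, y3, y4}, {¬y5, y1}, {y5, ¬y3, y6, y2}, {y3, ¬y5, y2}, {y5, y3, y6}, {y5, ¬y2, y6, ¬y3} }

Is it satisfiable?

Yes

Branch on y4: set y4 = False.
Branch on y3: set y3 = False.
The clause (y6) is unit, so y6 = True.
The clause (¬y2) is unit, so y2 = False.
The clause (¬y5) is unit, so y5 = False.
The clause (y1) is unit, so y1 = True.
All clauses are satisfied.
A satisfying assignment: y1=True,  y2=False,  y3=False,  y4=False,  y5=False,  y6=True.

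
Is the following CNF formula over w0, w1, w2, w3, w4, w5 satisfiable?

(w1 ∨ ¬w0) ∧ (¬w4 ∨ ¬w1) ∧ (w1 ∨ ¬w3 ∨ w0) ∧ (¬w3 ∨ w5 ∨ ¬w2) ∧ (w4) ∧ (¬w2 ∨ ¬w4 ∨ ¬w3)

Yes

The clause (w4) is unit, so w4 = True.
The clause (¬w1) is unit, so w1 = False.
The clause (¬w0) is unit, so w0 = False.
The clause (¬w3) is unit, so w3 = False.
Every clause is now satisfied; w2, w5 are unconstrained.
A satisfying assignment: w0 ↦ False; w1 ↦ False; w2 ↦ False; w3 ↦ False; w4 ↦ True; w5 ↦ False.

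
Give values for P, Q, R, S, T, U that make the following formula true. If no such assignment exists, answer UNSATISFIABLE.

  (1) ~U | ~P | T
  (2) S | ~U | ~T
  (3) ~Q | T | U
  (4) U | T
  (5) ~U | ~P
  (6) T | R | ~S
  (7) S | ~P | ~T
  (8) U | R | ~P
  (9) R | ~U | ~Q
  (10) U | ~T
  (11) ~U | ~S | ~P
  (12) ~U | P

UNSATISFIABLE

Try U = 1.
(~P) alone gives P = 0.
Now (P) is unsatisfied and unit — conflict.
Undo U and try U = 0.
(T) alone gives T = 1.
Now (~T) is unsatisfied and unit — conflict.
Both values of U lead to a conflict.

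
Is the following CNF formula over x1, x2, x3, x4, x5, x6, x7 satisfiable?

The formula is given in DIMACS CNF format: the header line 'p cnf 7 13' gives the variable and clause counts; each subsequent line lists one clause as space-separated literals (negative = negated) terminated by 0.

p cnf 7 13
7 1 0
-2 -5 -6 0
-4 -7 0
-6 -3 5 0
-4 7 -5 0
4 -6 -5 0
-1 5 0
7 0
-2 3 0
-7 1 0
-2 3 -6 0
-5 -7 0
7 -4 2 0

The clause (x7) is unit, so x7 = True.
The clause (¬x4) is unit, so x4 = False.
The clause (x1) is unit, so x1 = True.
The clause (x5) is unit, so x5 = True.
Now (¬x5) is unsatisfied and unit — conflict.
No assignment satisfies every clause.

No, unsatisfiable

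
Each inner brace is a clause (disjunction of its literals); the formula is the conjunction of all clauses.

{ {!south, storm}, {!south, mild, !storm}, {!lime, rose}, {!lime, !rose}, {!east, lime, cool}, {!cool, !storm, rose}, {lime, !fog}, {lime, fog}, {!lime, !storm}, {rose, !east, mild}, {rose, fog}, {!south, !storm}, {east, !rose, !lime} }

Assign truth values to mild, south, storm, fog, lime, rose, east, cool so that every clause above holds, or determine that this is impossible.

Suppose south = false.
Suppose lime = false.
Unit clause (!fog) forces fog = false.
That conflicts with the unit clause (fog).
Undo lime and try lime = true.
Unit clause (rose) forces rose = true.
That conflicts with the unit clause (!rose).
Both values of lime lead to a conflict.
Undo south and try south = true.
Unit clause (storm) forces storm = true.
That conflicts with the unit clause (!storm).
Both values of south lead to a conflict.

UNSATISFIABLE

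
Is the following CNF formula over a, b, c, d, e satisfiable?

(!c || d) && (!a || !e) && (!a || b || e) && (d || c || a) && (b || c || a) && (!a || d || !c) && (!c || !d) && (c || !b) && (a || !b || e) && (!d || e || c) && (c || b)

Suppose c = false.
From the singleton clause (!b), b = false.
Now (b) is unsatisfied and unit — conflict.
Undo c and try c = true.
From the singleton clause (d), d = true.
Now (!d) is unsatisfied and unit — conflict.
Both values of c lead to a conflict.
No assignment satisfies every clause.

No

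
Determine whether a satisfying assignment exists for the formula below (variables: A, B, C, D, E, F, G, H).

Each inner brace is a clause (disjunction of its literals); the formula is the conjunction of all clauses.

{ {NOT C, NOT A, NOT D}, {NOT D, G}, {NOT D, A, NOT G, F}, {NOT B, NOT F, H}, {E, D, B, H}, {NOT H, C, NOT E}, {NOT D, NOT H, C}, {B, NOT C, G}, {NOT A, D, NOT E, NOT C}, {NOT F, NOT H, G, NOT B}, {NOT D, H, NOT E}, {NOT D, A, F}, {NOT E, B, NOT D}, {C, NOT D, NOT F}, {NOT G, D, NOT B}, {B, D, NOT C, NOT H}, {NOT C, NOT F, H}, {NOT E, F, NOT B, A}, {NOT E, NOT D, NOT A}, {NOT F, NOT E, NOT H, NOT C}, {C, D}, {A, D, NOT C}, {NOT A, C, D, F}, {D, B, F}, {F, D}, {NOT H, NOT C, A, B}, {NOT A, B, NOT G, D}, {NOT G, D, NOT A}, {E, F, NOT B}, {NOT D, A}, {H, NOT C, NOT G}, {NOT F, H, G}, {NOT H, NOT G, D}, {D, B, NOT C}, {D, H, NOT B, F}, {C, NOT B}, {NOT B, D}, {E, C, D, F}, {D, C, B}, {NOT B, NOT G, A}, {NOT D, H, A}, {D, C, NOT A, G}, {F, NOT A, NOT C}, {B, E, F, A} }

Suppose D = true.
(G) alone gives G = true.
(A) alone gives A = true.
(NOT C) alone gives C = false.
(NOT H) alone gives H = false.
(NOT E) alone gives E = false.
(NOT F) alone gives F = false.
(NOT B) alone gives B = false.
Every clause now holds.
A satisfying assignment: A=true, B=false, C=false, D=true, E=false, F=false, G=true, H=false.

Satisfiable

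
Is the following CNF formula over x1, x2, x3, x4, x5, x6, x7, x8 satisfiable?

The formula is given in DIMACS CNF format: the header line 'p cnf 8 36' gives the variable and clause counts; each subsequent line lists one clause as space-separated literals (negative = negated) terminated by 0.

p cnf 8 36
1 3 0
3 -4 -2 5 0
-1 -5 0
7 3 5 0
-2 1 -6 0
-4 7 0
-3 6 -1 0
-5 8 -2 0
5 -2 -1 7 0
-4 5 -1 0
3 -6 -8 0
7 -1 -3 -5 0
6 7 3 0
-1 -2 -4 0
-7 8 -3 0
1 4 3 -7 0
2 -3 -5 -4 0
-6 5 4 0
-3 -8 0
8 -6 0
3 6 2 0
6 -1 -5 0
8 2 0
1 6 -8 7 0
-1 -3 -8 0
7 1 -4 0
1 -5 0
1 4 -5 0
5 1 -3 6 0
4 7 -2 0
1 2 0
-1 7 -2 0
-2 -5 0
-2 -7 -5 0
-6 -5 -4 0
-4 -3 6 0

Suppose x1 = True.
The clause (¬x5) is unit, so x5 = False.
The clause (¬x4) is unit, so x4 = False.
The clause (¬x6) is unit, so x6 = False.
The clause (¬x3) is unit, so x3 = False.
The clause (x7) is unit, so x7 = True.
The clause (x2) is unit, so x2 = True.
No clause remains; x8 is free.
A satisfying assignment: x1=True,  x2=True,  x3=False,  x4=False,  x5=False,  x6=False,  x7=True,  x8=False.

Yes, satisfiable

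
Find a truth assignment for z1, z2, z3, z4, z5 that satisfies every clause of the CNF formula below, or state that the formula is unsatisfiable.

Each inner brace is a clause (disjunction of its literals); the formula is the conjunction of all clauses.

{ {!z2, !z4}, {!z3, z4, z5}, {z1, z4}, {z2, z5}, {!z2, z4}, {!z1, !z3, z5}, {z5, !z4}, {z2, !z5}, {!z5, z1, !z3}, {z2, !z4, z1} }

UNSATISFIABLE

Case z2 = false:
From the singleton clause (z5), z5 = true.
Now (!z5) is unsatisfied and unit — conflict.
Undo z2 and try z2 = true.
From the singleton clause (!z4), z4 = false.
Now (z4) is unsatisfied and unit — conflict.
Neither z2 = true nor z2 = false works.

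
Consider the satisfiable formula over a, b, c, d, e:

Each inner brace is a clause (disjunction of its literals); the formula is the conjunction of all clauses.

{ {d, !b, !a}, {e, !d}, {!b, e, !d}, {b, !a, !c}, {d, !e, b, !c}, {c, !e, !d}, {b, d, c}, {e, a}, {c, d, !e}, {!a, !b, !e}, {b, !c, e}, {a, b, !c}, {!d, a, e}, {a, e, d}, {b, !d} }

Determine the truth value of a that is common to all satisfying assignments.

Suppose a = true.
Suppose d = true.
The clause (e) is unit, so e = true.
The clause (c) is unit, so c = true.
The clause (b) is unit, so b = true.
That conflicts with the unit clause (!b).
So d must be the other value — set d = false.
The clause (!b) is unit, so b = false.
The clause (!c) is unit, so c = false.
That conflicts with the unit clause (c).
Neither d = true nor d = false works.
So every satisfying assignment has a = False.

False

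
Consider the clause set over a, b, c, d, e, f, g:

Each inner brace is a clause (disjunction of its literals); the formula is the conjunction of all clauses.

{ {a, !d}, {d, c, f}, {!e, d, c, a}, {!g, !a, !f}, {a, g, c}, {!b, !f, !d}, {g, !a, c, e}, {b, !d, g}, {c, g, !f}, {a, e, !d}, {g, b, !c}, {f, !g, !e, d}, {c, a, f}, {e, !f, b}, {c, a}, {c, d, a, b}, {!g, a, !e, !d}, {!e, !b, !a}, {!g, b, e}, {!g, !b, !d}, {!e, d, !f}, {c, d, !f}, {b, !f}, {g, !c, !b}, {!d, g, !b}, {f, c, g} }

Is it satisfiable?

Case a = true:
Case g = true:
(!f) alone gives f = false.
Case d = true:
(!b) alone gives b = false.
(e) alone gives e = true.
No clause remains; c is free.
A satisfying assignment: a: true,  b: false,  c: false,  d: true,  e: true,  f: false,  g: true.

Satisfiable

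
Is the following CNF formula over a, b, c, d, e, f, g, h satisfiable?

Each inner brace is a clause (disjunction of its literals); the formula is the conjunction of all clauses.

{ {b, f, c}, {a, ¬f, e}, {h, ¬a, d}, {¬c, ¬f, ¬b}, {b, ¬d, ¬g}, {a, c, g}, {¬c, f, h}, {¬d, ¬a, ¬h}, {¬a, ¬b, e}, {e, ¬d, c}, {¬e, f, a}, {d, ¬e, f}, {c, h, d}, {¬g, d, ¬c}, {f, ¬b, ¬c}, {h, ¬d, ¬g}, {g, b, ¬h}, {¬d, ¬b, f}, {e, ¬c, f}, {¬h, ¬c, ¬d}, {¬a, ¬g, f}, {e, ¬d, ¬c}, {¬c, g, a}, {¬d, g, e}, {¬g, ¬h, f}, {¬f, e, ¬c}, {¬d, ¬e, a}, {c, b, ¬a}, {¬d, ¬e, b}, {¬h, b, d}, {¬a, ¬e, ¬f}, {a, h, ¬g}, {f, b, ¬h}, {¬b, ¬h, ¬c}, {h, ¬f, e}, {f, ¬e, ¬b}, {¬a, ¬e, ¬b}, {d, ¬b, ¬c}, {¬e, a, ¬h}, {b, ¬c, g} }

No, unsatisfiable

Try b = True.
Try c = False.
Try a = True.
The clause (e) is unit, so e = True.
But (¬e) is also a unit clause — contradiction.
That branch fails; take a = False instead.
The clause (g) is unit, so g = True.
The clause (h) is unit, so h = True.
The clause (f) is unit, so f = True.
The clause (e) is unit, so e = True.
But (¬e) is also a unit clause — contradiction.
Either choice for a ends in contradiction.
That branch fails; take c = True instead.
The clause (¬f) is unit, so f = False.
But (f) is also a unit clause — contradiction.
Either choice for c ends in contradiction.
That branch fails; take b = False instead.
Try f = True.
Try a = True.
The clause (c) is unit, so c = True.
The clause (e) is unit, so e = True.
But (¬e) is also a unit clause — contradiction.
That branch fails; take a = False instead.
The clause (e) is unit, so e = True.
The clause (¬d) is unit, so d = False.
The clause (¬h) is unit, so h = False.
The clause (c) is unit, so c = True.
The clause (¬g) is unit, so g = False.
But (g) is also a unit clause — contradiction.
Either choice for a ends in contradiction.
That branch fails; take f = False instead.
The clause (c) is unit, so c = True.
The clause (h) is unit, so h = True.
But (¬h) is also a unit clause — contradiction.
Either choice for f ends in contradiction.
Either choice for b ends in contradiction.
No assignment satisfies every clause.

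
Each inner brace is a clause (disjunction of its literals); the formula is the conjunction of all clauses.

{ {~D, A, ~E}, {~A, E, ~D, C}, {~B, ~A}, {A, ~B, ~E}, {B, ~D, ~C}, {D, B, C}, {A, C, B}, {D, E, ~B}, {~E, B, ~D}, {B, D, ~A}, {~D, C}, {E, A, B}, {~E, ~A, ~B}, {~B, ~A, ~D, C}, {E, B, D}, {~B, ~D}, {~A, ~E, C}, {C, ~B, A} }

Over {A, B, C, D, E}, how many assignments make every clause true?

There are 2^5 = 32 truth assignments over (A, B, C, D, E).
Split on D. With D = 1, the clauses containing D are satisfied and ~D drops from the rest; 0 of the 2^4 = 16 assignments to the other variables satisfy what remains.
With D = 0, by the same count on the reduced clause set, 1 assignment works.
Total: 0 + 1 = 1.

1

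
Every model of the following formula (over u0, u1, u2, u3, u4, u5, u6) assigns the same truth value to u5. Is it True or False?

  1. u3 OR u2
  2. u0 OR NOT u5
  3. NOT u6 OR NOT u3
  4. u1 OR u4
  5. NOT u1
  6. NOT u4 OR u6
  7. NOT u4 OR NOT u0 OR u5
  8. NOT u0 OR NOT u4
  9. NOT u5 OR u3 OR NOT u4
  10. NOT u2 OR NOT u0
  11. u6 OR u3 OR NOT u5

Suppose u5 = true.
(u0) alone gives u0 = true.
(NOT u1) alone gives u1 = false.
(u4) alone gives u4 = true.
Now (NOT u4) is unsatisfied and unit — conflict.
So every satisfying assignment has u5 = False.

False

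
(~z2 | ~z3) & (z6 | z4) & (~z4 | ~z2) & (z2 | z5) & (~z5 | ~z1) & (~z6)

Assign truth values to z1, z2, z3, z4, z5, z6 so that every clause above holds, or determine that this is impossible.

z1=0, z2=0, z3=0, z4=1, z5=1, z6=0

From the singleton clause (~z6), z6 = 0.
From the singleton clause (z4), z4 = 1.
From the singleton clause (~z2), z2 = 0.
From the singleton clause (z5), z5 = 1.
From the singleton clause (~z1), z1 = 0.
No clause remains; z3 is free.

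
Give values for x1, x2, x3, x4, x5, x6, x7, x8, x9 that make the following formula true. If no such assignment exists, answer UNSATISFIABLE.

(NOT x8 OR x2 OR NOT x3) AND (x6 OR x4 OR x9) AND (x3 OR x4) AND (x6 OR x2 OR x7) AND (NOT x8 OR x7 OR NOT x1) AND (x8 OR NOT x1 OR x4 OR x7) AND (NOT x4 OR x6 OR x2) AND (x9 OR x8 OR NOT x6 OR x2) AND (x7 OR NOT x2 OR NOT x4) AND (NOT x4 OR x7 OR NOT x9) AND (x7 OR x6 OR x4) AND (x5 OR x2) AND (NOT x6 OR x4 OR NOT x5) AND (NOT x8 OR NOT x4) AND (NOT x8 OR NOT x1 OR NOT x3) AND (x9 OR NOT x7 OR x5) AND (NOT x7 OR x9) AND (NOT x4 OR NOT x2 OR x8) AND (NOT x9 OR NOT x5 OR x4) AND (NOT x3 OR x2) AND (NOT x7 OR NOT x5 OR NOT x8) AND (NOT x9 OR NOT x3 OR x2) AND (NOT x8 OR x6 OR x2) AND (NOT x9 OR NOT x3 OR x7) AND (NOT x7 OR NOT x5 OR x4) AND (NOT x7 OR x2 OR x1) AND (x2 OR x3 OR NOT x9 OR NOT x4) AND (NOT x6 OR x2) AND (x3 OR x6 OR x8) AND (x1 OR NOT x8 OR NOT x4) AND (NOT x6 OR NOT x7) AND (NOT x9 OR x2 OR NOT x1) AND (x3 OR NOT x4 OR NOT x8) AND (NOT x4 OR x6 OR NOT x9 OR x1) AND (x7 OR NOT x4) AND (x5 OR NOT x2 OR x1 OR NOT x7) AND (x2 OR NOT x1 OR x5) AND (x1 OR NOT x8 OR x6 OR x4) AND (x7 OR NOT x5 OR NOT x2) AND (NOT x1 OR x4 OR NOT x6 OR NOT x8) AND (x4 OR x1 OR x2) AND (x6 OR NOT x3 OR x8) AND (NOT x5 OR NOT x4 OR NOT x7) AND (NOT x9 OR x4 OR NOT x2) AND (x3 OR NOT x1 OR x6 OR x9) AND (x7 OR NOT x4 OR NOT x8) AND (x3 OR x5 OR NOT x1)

Case x3 = true:
(x2) alone gives x2 = true.
Case x7 = false:
(NOT x4) alone gives x4 = false.
(x6) alone gives x6 = true.
(NOT x5) alone gives x5 = false.
(NOT x9) alone gives x9 = false.
Case x8 = true:
(NOT x1) alone gives x1 = false.
Every clause now holds.

x1: false, x2: true, x3: true, x4: false, x5: false, x6: true, x7: false, x8: true, x9: false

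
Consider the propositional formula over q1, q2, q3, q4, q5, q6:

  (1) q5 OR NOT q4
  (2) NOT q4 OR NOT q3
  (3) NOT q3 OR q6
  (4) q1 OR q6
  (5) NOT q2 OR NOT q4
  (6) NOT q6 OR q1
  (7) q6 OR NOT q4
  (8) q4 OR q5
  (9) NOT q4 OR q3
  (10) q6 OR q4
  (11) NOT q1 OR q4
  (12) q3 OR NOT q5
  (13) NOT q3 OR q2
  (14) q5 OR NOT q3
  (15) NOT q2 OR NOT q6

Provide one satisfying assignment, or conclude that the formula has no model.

UNSATISFIABLE

Try q5 = true.
(q3) alone gives q3 = true.
(NOT q4) alone gives q4 = false.
(q6) alone gives q6 = true.
(q1) alone gives q1 = true.
Now (NOT q1) is unsatisfied and unit — conflict.
That branch fails; take q5 = false instead.
(NOT q4) alone gives q4 = false.
Now (q4) is unsatisfied and unit — conflict.
Either choice for q5 ends in contradiction.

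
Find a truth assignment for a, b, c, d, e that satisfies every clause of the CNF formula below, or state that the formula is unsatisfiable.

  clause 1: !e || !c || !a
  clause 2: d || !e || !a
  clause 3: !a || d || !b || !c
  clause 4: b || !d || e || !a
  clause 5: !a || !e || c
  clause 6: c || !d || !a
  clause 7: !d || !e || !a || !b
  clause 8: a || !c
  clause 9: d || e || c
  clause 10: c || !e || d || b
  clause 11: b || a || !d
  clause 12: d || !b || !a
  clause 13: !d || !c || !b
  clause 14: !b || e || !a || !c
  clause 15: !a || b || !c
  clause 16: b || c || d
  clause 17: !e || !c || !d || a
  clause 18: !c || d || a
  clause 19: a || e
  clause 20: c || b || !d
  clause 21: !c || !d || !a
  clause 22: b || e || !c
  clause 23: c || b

Case a = false:
The clause (!c) is unit, so c = false.
The clause (e) is unit, so e = true.
The clause (b) is unit, so b = true.
Every clause is now satisfied; d is unconstrained.

a: false, b: true, c: false, d: false, e: true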